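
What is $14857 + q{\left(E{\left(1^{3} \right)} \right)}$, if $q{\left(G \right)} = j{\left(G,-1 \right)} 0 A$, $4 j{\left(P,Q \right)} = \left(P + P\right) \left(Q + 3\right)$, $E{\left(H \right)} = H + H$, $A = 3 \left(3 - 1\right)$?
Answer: $14857$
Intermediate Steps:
$A = 6$ ($A = 3 \cdot 2 = 6$)
$E{\left(H \right)} = 2 H$
$j{\left(P,Q \right)} = \frac{P \left(3 + Q\right)}{2}$ ($j{\left(P,Q \right)} = \frac{\left(P + P\right) \left(Q + 3\right)}{4} = \frac{2 P \left(3 + Q\right)}{4} = \frac{P \left(3 + Q\right)}{2}$)
$q{\left(G \right)} = 0$ ($q{\left(G \right)} = \frac{G \left(3 - 1\right)}{2} \cdot 0 \cdot 6 = \frac{1}{2} G 2 \cdot 0 \cdot 6 = G 0 \cdot 6 = 0 \cdot 6 = 0$)
$14857 + q{\left(E{\left(1^{3} \right)} \right)} = 14857 + 0 = 14857$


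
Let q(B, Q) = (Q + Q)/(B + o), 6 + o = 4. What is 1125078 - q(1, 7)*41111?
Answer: 1700632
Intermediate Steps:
o = -2 (o = -6 + 4 = -2)
q(B, Q) = 2*Q/(-2 + B) (q(B, Q) = (Q + Q)/(B - 2) = (2*Q)/(-2 + B) = 2*Q/(-2 + B))
1125078 - q(1, 7)*41111 = 1125078 - 2*7/(-2 + 1)*41111 = 1125078 - 2*7/(-1)*41111 = 1125078 - 2*7*(-1)*41111 = 1125078 - (-14)*41111 = 1125078 - 1*(-575554) = 1125078 + 575554 = 1700632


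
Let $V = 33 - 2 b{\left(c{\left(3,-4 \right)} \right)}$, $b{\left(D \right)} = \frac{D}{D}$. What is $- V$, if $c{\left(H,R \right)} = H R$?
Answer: $-31$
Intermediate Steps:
$b{\left(D \right)} = 1$
$V = 31$ ($V = 33 - 2 = 31$)
$- V = \left(-1\right) 31 = -31$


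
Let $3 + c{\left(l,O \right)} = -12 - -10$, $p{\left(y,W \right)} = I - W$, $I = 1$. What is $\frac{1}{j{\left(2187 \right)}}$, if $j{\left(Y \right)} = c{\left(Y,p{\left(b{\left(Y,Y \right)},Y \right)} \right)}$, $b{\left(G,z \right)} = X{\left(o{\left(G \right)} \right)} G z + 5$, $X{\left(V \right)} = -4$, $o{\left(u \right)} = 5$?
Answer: $- \frac{1}{5} \approx -0.2$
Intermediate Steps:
$b{\left(G,z \right)} = 5 - 4 G z$ ($b{\left(G,z \right)} = - 4 G z + 5 = 5 - 4 G z$)
$p{\left(y,W \right)} = 1 - W$
$c{\left(l,O \right)} = -5$ ($c{\left(l,O \right)} = -3 - 2 = -5$)
$j{\left(Y \right)} = -5$
$\frac{1}{j{\left(2187 \right)}} = \frac{1}{-5} = - \frac{1}{5}$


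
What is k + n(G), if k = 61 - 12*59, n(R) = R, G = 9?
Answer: -638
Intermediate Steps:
k = -647 (k = 61 - 708 = -647)
k + n(G) = -647 + 9 = -638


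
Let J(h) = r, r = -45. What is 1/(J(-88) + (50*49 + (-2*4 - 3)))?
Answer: 1/2394 ≈ 0.00041771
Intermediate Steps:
J(h) = -45
1/(J(-88) + (50*49 + (-2*4 - 3))) = 1/(-45 + (50*49 + (-2*4 - 3))) = 1/(-45 + (2450 + (-8 - 3))) = 1/(-45 + (2450 - 11)) = 1/(-45 + 2439) = 1/2394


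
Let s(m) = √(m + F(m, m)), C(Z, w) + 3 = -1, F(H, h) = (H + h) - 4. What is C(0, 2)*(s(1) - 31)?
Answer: 124 - 4*I ≈ 124.0 - 4.0*I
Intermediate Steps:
F(H, h) = -4 + H + h
C(Z, w) = -4 (C(Z, w) = -3 - 1 = -4)
s(m) = √(-4 + 3*m) (s(m) = √(m + (-4 + m + m)) = √(m + (-4 + 2*m)) = √(-4 + 3*m))
C(0, 2)*(s(1) - 31) = -4*(√(-4 + 3*1) - 31) = -4*(√(-4 + 3) - 31) = -4*(√(-1) - 31) = -4*(I - 31) = -4*(-31 + I) = 124 - 4*I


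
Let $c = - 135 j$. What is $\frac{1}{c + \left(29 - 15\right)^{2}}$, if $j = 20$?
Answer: $- \frac{1}{2504} \approx -0.00039936$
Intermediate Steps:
$c = -2700$ ($c = \left(-135\right) 20 = -2700$)
$\frac{1}{c + \left(29 - 15\right)^{2}} = \frac{1}{-2700 + \left(29 - 15\right)^{2}} = \frac{1}{-2700 + 14^{2}} = \frac{1}{-2700 + 196} = \frac{1}{-2504} = - \frac{1}{2504}$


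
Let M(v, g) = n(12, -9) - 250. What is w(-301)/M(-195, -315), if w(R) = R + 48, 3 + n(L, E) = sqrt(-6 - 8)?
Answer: 64009/64023 + 253*I*sqrt(14)/64023 ≈ 0.99978 + 0.014786*I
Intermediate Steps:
n(L, E) = -3 + I*sqrt(14) (n(L, E) = -3 + sqrt(-6 - 8) = -3 + sqrt(-14) = -3 + I*sqrt(14))
M(v, g) = -253 + I*sqrt(14) (M(v, g) = (-3 + I*sqrt(14)) - 250 = -253 + I*sqrt(14))
w(R) = 48 + R
w(-301)/M(-195, -315) = (48 - 301)/(-253 + I*sqrt(14)) = -253/(-253 + I*sqrt(14))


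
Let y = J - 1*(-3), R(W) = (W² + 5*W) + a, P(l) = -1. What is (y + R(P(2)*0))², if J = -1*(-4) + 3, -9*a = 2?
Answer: 7744/81 ≈ 95.605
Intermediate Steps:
a = -2/9 (a = -⅑*2 = -2/9 ≈ -0.22222)
J = 7 (J = 4 + 3 = 7)
R(W) = -2/9 + W² + 5*W (R(W) = (W² + 5*W) - 2/9 = -2/9 + W² + 5*W)
y = 10 (y = 7 - 1*(-3) = 7 + 3 = 10)
(y + R(P(2)*0))² = (10 + (-2/9 + (-1*0)² + 5*(-1*0)))² = (10 + (-2/9 + 0² + 5*0))² = (10 + (-2/9 + 0 + 0))² = (10 - 2/9)² = (88/9)² = 7744/81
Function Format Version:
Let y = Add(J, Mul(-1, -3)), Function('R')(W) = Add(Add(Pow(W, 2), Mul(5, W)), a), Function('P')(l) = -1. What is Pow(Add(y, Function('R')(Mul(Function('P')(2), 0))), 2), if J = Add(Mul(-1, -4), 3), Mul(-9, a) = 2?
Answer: Rational(7744, 81) ≈ 95.605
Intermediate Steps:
a = Rational(-2, 9) (a = Mul(Rational(-1, 9), 2) = Rational(-2, 9) ≈ -0.22222)
J = 7 (J = Add(4, 3) = 7)
Function('R')(W) = Add(Rational(-2, 9), Pow(W, 2), Mul(5, W)) (Function('R')(W) = Add(Add(Pow(W, 2), Mul(5, W)), Rational(-2, 9)) = Add(Rational(-2, 9), Pow(W, 2), Mul(5, W)))
y = 10 (y = Add(7, Mul(-1, -3)) = Add(7, 3) = 10)
Pow(Add(y, Function('R')(Mul(Function('P')(2), 0))), 2) = Pow(Add(10, Add(Rational(-2, 9), Pow(Mul(-1, 0), 2), Mul(5, Mul(-1, 0)))), 2) = Pow(Add(10, Add(Rational(-2, 9), Pow(0, 2), Mul(5, 0))), 2) = Pow(Add(10, Add(Rational(-2, 9), 0, 0)), 2) = Pow(Add(10, Rational(-2, 9)), 2) = Pow(Rational(88, 9), 2) = Rational(7744, 81)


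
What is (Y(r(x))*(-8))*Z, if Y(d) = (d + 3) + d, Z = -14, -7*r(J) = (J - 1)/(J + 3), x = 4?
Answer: 2256/7 ≈ 322.29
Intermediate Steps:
r(J) = -(-1 + J)/(7*(3 + J)) (r(J) = -(J - 1)/(7*(J + 3)) = -(-1 + J)/(7*(3 + J)))
Y(d) = 3 + 2*d (Y(d) = (3 + d) + d = 3 + 2*d)
(Y(r(x))*(-8))*Z = ((3 + 2*((1 - 1*4)/(7*(3 + 4))))*(-8))*(-14) = ((3 + 2*((⅐)*(1 - 4)/7))*(-8))*(-14) = ((3 + 2*((⅐)*(⅐)*(-3)))*(-8))*(-14) = ((3 + 2*(-3/49))*(-8))*(-14) = ((3 - 6/49)*(-8))*(-14) = ((141/49)*(-8))*(-14) = -1128/49*(-14) = 2256/7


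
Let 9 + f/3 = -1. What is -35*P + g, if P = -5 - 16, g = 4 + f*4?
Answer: 619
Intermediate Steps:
f = -30 (f = -27 + 3*(-1) = -27 - 3 = -30)
g = -116 (g = 4 - 30*4 = 4 - 120 = -116)
P = -21
-35*P + g = -35*(-21) - 116 = 735 - 116 = 619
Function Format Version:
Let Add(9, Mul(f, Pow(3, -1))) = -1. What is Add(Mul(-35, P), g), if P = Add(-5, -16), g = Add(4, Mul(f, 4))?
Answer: 619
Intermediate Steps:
f = -30 (f = Add(-27, Mul(3, -1)) = Add(-27, -3) = -30)
g = -116 (g = Add(4, Mul(-30, 4)) = Add(4, -120) = -116)
P = -21
Add(Mul(-35, P), g) = Add(Mul(-35, -21), -116) = Add(735, -116) = 619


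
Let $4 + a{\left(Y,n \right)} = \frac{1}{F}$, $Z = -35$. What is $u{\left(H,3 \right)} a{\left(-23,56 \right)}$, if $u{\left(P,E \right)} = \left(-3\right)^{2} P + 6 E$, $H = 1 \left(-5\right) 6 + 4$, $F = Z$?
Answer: $\frac{30456}{35} \approx 870.17$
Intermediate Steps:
$F = -35$
$a{\left(Y,n \right)} = - \frac{141}{35}$ ($a{\left(Y,n \right)} = -4 + \frac{1}{-35} = -4 - \frac{1}{35} = - \frac{141}{35}$)
$H = -26$ ($H = \left(-5\right) 6 + 4 = -30 + 4 = -26$)
$u{\left(P,E \right)} = 6 E + 9 P$ ($u{\left(P,E \right)} = 9 P + 6 E = 6 E + 9 P$)
$u{\left(H,3 \right)} a{\left(-23,56 \right)} = \left(6 \cdot 3 + 9 \left(-26\right)\right) \left(- \frac{141}{35}\right) = \left(18 - 234\right) \left(- \frac{141}{35}\right) = \left(-216\right) \left(- \frac{141}{35}\right) = \frac{30456}{35}$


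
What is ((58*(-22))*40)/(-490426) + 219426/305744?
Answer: 30804347309/37486201736 ≈ 0.82175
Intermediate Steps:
((58*(-22))*40)/(-490426) + 219426/305744 = -1276*40*(-1/490426) + 219426*(1/305744) = -51040*(-1/490426) + 109713/152872 = 25520/245213 + 109713/152872 = 30804347309/37486201736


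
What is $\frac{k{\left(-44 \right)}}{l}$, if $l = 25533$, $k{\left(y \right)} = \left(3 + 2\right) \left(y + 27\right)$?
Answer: $- \frac{85}{25533} \approx -0.003329$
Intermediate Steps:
$k{\left(y \right)} = 135 + 5 y$ ($k{\left(y \right)} = 5 \left(27 + y\right) = 135 + 5 y$)
$\frac{k{\left(-44 \right)}}{l} = \frac{135 + 5 \left(-44\right)}{25533} = \left(135 - 220\right) \frac{1}{25533} = \left(-85\right) \frac{1}{25533} = - \frac{85}{25533}$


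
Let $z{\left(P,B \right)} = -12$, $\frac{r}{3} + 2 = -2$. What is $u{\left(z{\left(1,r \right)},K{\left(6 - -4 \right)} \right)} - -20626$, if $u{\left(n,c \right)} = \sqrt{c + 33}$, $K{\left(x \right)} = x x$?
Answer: $20626 + \sqrt{133} \approx 20638.0$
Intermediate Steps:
$r = -12$ ($r = -6 + 3 \left(-2\right) = -6 - 6 = -12$)
$K{\left(x \right)} = x^{2}$
$u{\left(n,c \right)} = \sqrt{33 + c}$
$u{\left(z{\left(1,r \right)},K{\left(6 - -4 \right)} \right)} - -20626 = \sqrt{33 + \left(6 - -4\right)^{2}} - -20626 = \sqrt{33 + \left(6 + 4\right)^{2}} + 20626 = \sqrt{33 + 10^{2}} + 20626 = \sqrt{33 + 100} + 20626 = \sqrt{133} + 20626 = 20626 + \sqrt{133}$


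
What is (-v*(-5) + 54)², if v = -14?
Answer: 256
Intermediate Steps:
(-v*(-5) + 54)² = (-(-14)*(-5) + 54)² = (-1*70 + 54)² = (-70 + 54)² = (-16)² = 256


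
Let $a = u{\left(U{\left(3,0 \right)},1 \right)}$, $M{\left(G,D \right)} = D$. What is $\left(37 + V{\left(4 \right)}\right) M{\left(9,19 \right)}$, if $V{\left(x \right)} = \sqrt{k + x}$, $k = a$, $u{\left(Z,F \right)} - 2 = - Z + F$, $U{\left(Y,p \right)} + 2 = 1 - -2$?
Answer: $703 + 19 \sqrt{6} \approx 749.54$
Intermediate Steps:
$U{\left(Y,p \right)} = 1$ ($U{\left(Y,p \right)} = -2 + \left(1 - -2\right) = -2 + \left(1 + 2\right) = -2 + 3 = 1$)
$u{\left(Z,F \right)} = 2 + F - Z$ ($u{\left(Z,F \right)} = 2 + \left(- Z + F\right) = 2 + \left(F - Z\right) = 2 + F - Z$)
$a = 2$ ($a = 2 + 1 - 1 = 2$)
$k = 2$
$V{\left(x \right)} = \sqrt{2 + x}$
$\left(37 + V{\left(4 \right)}\right) M{\left(9,19 \right)} = \left(37 + \sqrt{2 + 4}\right) 19 = \left(37 + \sqrt{6}\right) 19 = 703 + 19 \sqrt{6}$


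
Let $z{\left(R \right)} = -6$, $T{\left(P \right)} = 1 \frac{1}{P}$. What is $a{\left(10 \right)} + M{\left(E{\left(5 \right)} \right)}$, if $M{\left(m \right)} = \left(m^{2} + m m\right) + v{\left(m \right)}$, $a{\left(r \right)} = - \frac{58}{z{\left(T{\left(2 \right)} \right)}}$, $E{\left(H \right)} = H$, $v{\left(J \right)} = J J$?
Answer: $\frac{254}{3} \approx 84.667$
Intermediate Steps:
$v{\left(J \right)} = J^{2}$
$T{\left(P \right)} = \frac{1}{P}$
$a{\left(r \right)} = \frac{29}{3}$ ($a{\left(r \right)} = - \frac{58}{-6} = \left(-58\right) \left(- \frac{1}{6}\right) = \frac{29}{3}$)
$M{\left(m \right)} = 3 m^{2}$ ($M{\left(m \right)} = \left(m^{2} + m m\right) + m^{2} = \left(m^{2} + m^{2}\right) + m^{2} = 2 m^{2} + m^{2} = 3 m^{2}$)
$a{\left(10 \right)} + M{\left(E{\left(5 \right)} \right)} = \frac{29}{3} + 3 \cdot 5^{2} = \frac{29}{3} + 3 \cdot 25 = \frac{29}{3} + 75 = \frac{254}{3}$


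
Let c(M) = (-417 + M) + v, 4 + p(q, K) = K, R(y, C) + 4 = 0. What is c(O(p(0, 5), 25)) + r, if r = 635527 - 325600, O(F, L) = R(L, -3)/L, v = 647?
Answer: 7753921/25 ≈ 3.1016e+5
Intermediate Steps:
R(y, C) = -4 (R(y, C) = -4 + 0 = -4)
p(q, K) = -4 + K
O(F, L) = -4/L
c(M) = 230 + M (c(M) = (-417 + M) + 647 = 230 + M)
r = 309927
c(O(p(0, 5), 25)) + r = (230 - 4/25) + 309927 = 5746/25 + 309927 = 7753921/25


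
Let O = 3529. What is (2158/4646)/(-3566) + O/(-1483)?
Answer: -29235193879/12284902094 ≈ -2.3798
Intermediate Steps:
(2158/4646)/(-3566) + O/(-1483) = (2158/4646)/(-3566) + 3529/(-1483) = (2158*(1/4646))*(-1/3566) + 3529*(-1/1483) = (1079/2323)*(-1/3566) - 3529/1483 = -1079/8283818 - 3529/1483 = -29235193879/12284902094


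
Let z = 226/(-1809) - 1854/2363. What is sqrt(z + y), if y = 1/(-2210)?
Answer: I*sqrt(31223404680893490)/185235570 ≈ 0.95393*I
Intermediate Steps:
z = -3887924/4274667 (z = 226*(-1/1809) - 1854*1/2363 = -226/1809 - 1854/2363 = -3887924/4274667 ≈ -0.90953)
y = -1/2210 ≈ -0.00045249
sqrt(z + y) = sqrt(-3887924/4274667 - 1/2210) = sqrt(-505681571/555706710) = I*sqrt(31223404680893490)/185235570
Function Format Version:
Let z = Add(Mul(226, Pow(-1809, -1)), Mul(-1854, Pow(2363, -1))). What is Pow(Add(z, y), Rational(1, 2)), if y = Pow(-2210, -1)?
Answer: Mul(Rational(1, 185235570), I, Pow(31223404680893490, Rational(1, 2))) ≈ Mul(0.95393, I)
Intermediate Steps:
z = Rational(-3887924, 4274667) (z = Add(Mul(226, Rational(-1, 1809)), Mul(-1854, Rational(1, 2363))) = Add(Rational(-226, 1809), Rational(-1854, 2363)) = Rational(-3887924, 4274667) ≈ -0.90953)
y = Rational(-1, 2210) ≈ -0.00045249
Pow(Add(z, y), Rational(1, 2)) = Pow(Add(Rational(-3887924, 4274667), Rational(-1, 2210)), Rational(1, 2)) = Pow(Rational(-505681571, 555706710), Rational(1, 2)) = Mul(Rational(1, 185235570), I, Pow(31223404680893490, Rational(1, 2)))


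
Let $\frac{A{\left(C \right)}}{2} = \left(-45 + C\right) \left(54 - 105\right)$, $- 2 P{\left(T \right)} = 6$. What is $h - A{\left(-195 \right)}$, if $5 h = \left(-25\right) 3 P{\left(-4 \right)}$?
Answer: $-24435$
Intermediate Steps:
$P{\left(T \right)} = -3$ ($P{\left(T \right)} = \left(- \frac{1}{2}\right) 6 = -3$)
$A{\left(C \right)} = 4590 - 102 C$ ($A{\left(C \right)} = 2 \left(-45 + C\right) \left(54 - 105\right) = 2 \left(-45 + C\right) \left(-51\right) = 2 \left(2295 - 51 C\right) = 4590 - 102 C$)
$h = 45$ ($h = \frac{\left(-25\right) 3 \left(-3\right)}{5} = \frac{\left(-75\right) \left(-3\right)}{5} = \frac{1}{5} \cdot 225 = 45$)
$h - A{\left(-195 \right)} = 45 - \left(4590 - -19890\right) = 45 - \left(4590 + 19890\right) = 45 - 24480 = -24435$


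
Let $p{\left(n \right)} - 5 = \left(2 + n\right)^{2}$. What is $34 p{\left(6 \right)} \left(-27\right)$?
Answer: $-63342$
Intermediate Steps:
$p{\left(n \right)} = 5 + \left(2 + n\right)^{2}$
$34 p{\left(6 \right)} \left(-27\right) = 34 \left(5 + \left(2 + 6\right)^{2}\right) \left(-27\right) = 34 \left(5 + 8^{2}\right) \left(-27\right) = 34 \left(5 + 64\right) \left(-27\right) = 34 \cdot 69 \left(-27\right) = 2346 \left(-27\right) = -63342$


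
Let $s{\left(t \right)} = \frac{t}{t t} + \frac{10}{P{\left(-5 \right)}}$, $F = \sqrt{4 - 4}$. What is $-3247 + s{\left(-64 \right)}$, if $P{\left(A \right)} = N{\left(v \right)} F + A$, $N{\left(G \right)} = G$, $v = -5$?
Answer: $- \frac{207937}{64} \approx -3249.0$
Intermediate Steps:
$F = 0$ ($F = \sqrt{0} = 0$)
$P{\left(A \right)} = A$ ($P{\left(A \right)} = \left(-5\right) 0 + A = 0 + A = A$)
$s{\left(t \right)} = -2 + \frac{1}{t}$ ($s{\left(t \right)} = \frac{t}{t t} + \frac{10}{-5} = \frac{t}{t^{2}} + 10 \left(- \frac{1}{5}\right) = \frac{t}{t^{2}} - 2 = \frac{1}{t} - 2 = -2 + \frac{1}{t}$)
$-3247 + s{\left(-64 \right)} = -3247 - \left(2 - \frac{1}{-64}\right) = -3247 - \frac{129}{64} = - \frac{207937}{64}$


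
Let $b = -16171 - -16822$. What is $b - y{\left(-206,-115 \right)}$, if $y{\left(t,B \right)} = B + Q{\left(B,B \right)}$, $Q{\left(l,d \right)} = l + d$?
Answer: $996$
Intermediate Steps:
$b = 651$ ($b = -16171 + 16822 = 651$)
$Q{\left(l,d \right)} = d + l$
$y{\left(t,B \right)} = 3 B$ ($y{\left(t,B \right)} = B + \left(B + B\right) = B + 2 B = 3 B$)
$b - y{\left(-206,-115 \right)} = 651 - 3 \left(-115\right) = 651 - -345 = 651 + 345 = 996$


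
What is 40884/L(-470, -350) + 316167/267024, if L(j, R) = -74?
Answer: -1815602143/3293296 ≈ -551.30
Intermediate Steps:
40884/L(-470, -350) + 316167/267024 = 40884/(-74) + 316167/267024 = 40884*(-1/74) + 316167*(1/267024) = -20442/37 + 105389/89008 = -1815602143/3293296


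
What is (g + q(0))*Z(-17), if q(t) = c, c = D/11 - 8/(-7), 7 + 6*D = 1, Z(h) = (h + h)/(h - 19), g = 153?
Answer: 11203/77 ≈ 145.49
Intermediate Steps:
Z(h) = 2*h/(-19 + h) (Z(h) = (2*h)/(-19 + h) = 2*h/(-19 + h))
D = -1 (D = -7/6 + (⅙)*1 = -7/6 + ⅙ = -1)
c = 81/77 (c = -1/11 - 8/(-7) = -1*1/11 - 8*(-⅐) = -1/11 + 8/7 = 81/77 ≈ 1.0519)
q(t) = 81/77
(g + q(0))*Z(-17) = (153 + 81/77)*(2*(-17)/(-19 - 17)) = 11862*(2*(-17)/(-36))/77 = 11862*(2*(-17)*(-1/36))/77 = (11862/77)*(17/18) = 11203/77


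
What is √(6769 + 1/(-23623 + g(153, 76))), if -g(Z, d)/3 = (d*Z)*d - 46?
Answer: 2*√12106109870073435/2674669 ≈ 82.274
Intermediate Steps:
g(Z, d) = 138 - 3*Z*d² (g(Z, d) = -3*((d*Z)*d - 46) = -3*((Z*d)*d - 46) = -3*(Z*d² - 46) = -3*(-46 + Z*d²) = 138 - 3*Z*d²)
√(6769 + 1/(-23623 + g(153, 76))) = √(6769 + 1/(-23623 + (138 - 3*153*76²))) = √(6769 + 1/(-23623 + (138 - 3*153*5776))) = √(6769 + 1/(-23623 + (138 - 2651184))) = √(6769 + 1/(-23623 - 2651046)) = √(6769 + 1/(-2674669)) = √(6769 - 1/2674669) = √(18104834460/2674669) = 2*√12106109870073435/2674669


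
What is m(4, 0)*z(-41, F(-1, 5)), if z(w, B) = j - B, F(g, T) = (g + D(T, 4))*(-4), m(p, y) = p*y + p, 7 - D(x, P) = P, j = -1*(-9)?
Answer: 68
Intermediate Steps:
j = 9
D(x, P) = 7 - P
m(p, y) = p + p*y
F(g, T) = -12 - 4*g (F(g, T) = (g + (7 - 1*4))*(-4) = (g + (7 - 4))*(-4) = (g + 3)*(-4) = (3 + g)*(-4) = -12 - 4*g)
z(w, B) = 9 - B
m(4, 0)*z(-41, F(-1, 5)) = (4*(1 + 0))*(9 - (-12 - 4*(-1))) = (4*1)*(9 - (-12 + 4)) = 4*(9 - 1*(-8)) = 4*(9 + 8) = 4*17 = 68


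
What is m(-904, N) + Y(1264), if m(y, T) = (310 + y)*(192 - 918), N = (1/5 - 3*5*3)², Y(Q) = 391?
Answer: 431635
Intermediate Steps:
N = 50176/25 (N = (⅕ - 15*3)² = (⅕ - 45)² = (-224/5)² = 50176/25 ≈ 2007.0)
m(y, T) = -225060 - 726*y (m(y, T) = (310 + y)*(-726) = -225060 - 726*y)
m(-904, N) + Y(1264) = (-225060 - 726*(-904)) + 391 = (-225060 + 656304) + 391 = 431244 + 391 = 431635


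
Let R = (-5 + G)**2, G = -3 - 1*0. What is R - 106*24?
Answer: -2480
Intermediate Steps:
G = -3 (G = -3 + 0 = -3)
R = 64 (R = (-5 - 3)**2 = (-8)**2 = 64)
R - 106*24 = 64 - 106*24 = 64 - 2544 = -2480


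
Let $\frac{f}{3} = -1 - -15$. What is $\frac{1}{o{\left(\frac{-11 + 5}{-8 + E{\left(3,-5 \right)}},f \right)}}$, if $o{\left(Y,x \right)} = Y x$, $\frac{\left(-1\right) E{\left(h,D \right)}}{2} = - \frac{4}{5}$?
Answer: $\frac{8}{315} \approx 0.025397$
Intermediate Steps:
$E{\left(h,D \right)} = \frac{8}{5}$ ($E{\left(h,D \right)} = - 2 \left(- \frac{4}{5}\right) = - 2 \left(\left(-4\right) \frac{1}{5}\right) = \left(-2\right) \left(- \frac{4}{5}\right) = \frac{8}{5}$)
$f = 42$ ($f = 3 \left(-1 - -15\right) = 3 \left(-1 + 15\right) = 3 \cdot 14 = 42$)
$\frac{1}{o{\left(\frac{-11 + 5}{-8 + E{\left(3,-5 \right)}},f \right)}} = \frac{1}{\frac{-11 + 5}{-8 + \frac{8}{5}} \cdot 42} = \frac{1}{- \frac{6}{- \frac{32}{5}} \cdot 42} = \frac{1}{\left(-6\right) \left(- \frac{5}{32}\right) 42} = \frac{1}{\frac{15}{16} \cdot 42} = \frac{1}{\frac{315}{8}} = \frac{8}{315}$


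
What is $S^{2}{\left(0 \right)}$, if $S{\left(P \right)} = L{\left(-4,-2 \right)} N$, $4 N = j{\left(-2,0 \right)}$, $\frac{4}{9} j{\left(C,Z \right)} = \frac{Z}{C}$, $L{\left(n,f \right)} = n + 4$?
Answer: $0$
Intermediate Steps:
$L{\left(n,f \right)} = 4 + n$
$j{\left(C,Z \right)} = \frac{9 Z}{4 C}$ ($j{\left(C,Z \right)} = \frac{9 \frac{Z}{C}}{4} = \frac{9 Z}{4 C}$)
$N = 0$ ($N = \frac{\frac{9}{4} \cdot 0 \frac{1}{-2}}{4} = \frac{\frac{9}{4} \cdot 0 \left(- \frac{1}{2}\right)}{4} = \frac{1}{4} \cdot 0 = 0$)
$S{\left(P \right)} = 0$ ($S{\left(P \right)} = \left(4 - 4\right) 0 = 0 \cdot 0 = 0$)
$S^{2}{\left(0 \right)} = 0^{2} = 0$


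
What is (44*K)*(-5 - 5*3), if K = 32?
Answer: -28160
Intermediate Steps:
(44*K)*(-5 - 5*3) = (44*32)*(-5 - 5*3) = 1408*(-5 - 15) = 1408*(-20) = -28160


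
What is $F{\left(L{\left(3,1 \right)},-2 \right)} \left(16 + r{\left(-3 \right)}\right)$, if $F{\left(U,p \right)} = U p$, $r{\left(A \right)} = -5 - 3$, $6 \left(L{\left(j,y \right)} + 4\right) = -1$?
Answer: $\frac{200}{3} \approx 66.667$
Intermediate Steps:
$L{\left(j,y \right)} = - \frac{25}{6}$ ($L{\left(j,y \right)} = -4 + \frac{1}{6} \left(-1\right) = -4 - \frac{1}{6} = - \frac{25}{6}$)
$r{\left(A \right)} = -8$ ($r{\left(A \right)} = -5 - 3 = -8$)
$F{\left(L{\left(3,1 \right)},-2 \right)} \left(16 + r{\left(-3 \right)}\right) = \left(- \frac{25}{6}\right) \left(-2\right) \left(16 - 8\right) = \frac{25}{3} \cdot 8 = \frac{200}{3}$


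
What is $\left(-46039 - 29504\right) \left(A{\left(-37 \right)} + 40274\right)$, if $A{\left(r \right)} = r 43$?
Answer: $-2922229869$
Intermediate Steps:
$A{\left(r \right)} = 43 r$
$\left(-46039 - 29504\right) \left(A{\left(-37 \right)} + 40274\right) = \left(-46039 - 29504\right) \left(43 \left(-37\right) + 40274\right) = - 75543 \left(-1591 + 40274\right) = \left(-75543\right) 38683 = -2922229869$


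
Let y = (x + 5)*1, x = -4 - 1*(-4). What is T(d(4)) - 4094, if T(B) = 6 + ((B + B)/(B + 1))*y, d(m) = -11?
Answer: -4077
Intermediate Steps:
x = 0 (x = -4 + 4 = 0)
y = 5 (y = (0 + 5)*1 = 5*1 = 5)
T(B) = 6 + 10*B/(1 + B) (T(B) = 6 + ((B + B)/(B + 1))*5 = 6 + ((2*B)/(1 + B))*5 = 6 + (2*B/(1 + B))*5 = 6 + 10*B/(1 + B))
T(d(4)) - 4094 = 2*(3 + 8*(-11))/(1 - 11) - 4094 = 2*(3 - 88)/(-10) - 4094 = 2*(-1/10)*(-85) - 4094 = 17 - 4094 = -4077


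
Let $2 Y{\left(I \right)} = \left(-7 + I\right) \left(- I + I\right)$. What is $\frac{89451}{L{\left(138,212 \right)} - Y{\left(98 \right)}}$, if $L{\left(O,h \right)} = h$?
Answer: $\frac{89451}{212} \approx 421.94$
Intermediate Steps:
$Y{\left(I \right)} = 0$ ($Y{\left(I \right)} = \frac{\left(-7 + I\right) \left(- I + I\right)}{2} = \frac{\left(-7 + I\right) 0}{2} = \frac{1}{2} \cdot 0 = 0$)
$\frac{89451}{L{\left(138,212 \right)} - Y{\left(98 \right)}} = \frac{89451}{212 - 0} = \frac{89451}{212 + 0} = \frac{89451}{212}$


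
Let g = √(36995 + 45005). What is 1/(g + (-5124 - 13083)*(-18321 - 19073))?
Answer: 340416279/231766486016370682 - 5*√205/115883243008185341 ≈ 1.4688e-9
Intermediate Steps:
g = 20*√205 (g = √82000 = 20*√205 ≈ 286.36)
1/(g + (-5124 - 13083)*(-18321 - 19073)) = 1/(20*√205 + (-5124 - 13083)*(-18321 - 19073)) = 1/(20*√205 - 18207*(-37394)) = 1/(20*√205 + 680832558) = 1/(680832558 + 20*√205)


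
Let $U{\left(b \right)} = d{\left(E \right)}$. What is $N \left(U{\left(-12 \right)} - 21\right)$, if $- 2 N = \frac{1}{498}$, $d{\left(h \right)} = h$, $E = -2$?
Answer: $\frac{23}{996} \approx 0.023092$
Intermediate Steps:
$N = - \frac{1}{996}$ ($N = - \frac{1}{2 \cdot 498} = \left(- \frac{1}{2}\right) \frac{1}{498} = - \frac{1}{996} \approx -0.001004$)
$U{\left(b \right)} = -2$
$N \left(U{\left(-12 \right)} - 21\right) = - \frac{-2 - 21}{996} = \left(- \frac{1}{996}\right) \left(-23\right) = \frac{23}{996}$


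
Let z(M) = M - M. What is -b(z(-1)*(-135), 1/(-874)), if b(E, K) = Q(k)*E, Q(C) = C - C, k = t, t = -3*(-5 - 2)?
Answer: 0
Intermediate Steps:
z(M) = 0
t = 21 (t = -3*(-7) = 21)
k = 21
Q(C) = 0
b(E, K) = 0 (b(E, K) = 0*E = 0)
-b(z(-1)*(-135), 1/(-874)) = -1*0 = 0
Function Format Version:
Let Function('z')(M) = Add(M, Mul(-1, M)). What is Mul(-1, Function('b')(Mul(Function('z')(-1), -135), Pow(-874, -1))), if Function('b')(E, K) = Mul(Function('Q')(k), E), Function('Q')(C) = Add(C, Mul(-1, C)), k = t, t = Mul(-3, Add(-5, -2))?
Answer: 0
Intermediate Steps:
Function('z')(M) = 0
t = 21 (t = Mul(-3, -7) = 21)
k = 21
Function('Q')(C) = 0
Function('b')(E, K) = 0 (Function('b')(E, K) = Mul(0, E) = 0)
Mul(-1, Function('b')(Mul(Function('z')(-1), -135), Pow(-874, -1))) = Mul(-1, 0) = 0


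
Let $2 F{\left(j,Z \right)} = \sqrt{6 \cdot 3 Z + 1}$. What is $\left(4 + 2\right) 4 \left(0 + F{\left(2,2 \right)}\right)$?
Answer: $12 \sqrt{37} \approx 72.993$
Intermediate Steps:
$F{\left(j,Z \right)} = \frac{\sqrt{1 + 18 Z}}{2}$ ($F{\left(j,Z \right)} = \frac{\sqrt{6 \cdot 3 Z + 1}}{2} = \frac{\sqrt{18 Z + 1}}{2} = \frac{\sqrt{1 + 18 Z}}{2}$)
$\left(4 + 2\right) 4 \left(0 + F{\left(2,2 \right)}\right) = \left(4 + 2\right) 4 \left(0 + \frac{\sqrt{1 + 18 \cdot 2}}{2}\right) = 6 \cdot 4 \left(0 + \frac{\sqrt{1 + 36}}{2}\right) = 24 \left(0 + \frac{\sqrt{37}}{2}\right) = 24 \frac{\sqrt{37}}{2} = 12 \sqrt{37}$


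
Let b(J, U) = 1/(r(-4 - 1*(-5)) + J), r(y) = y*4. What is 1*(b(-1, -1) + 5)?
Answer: 16/3 ≈ 5.3333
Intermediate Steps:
r(y) = 4*y
b(J, U) = 1/(4 + J) (b(J, U) = 1/(4*(-4 - 1*(-5)) + J) = 1/(4*(-4 + 5) + J) = 1/(4*1 + J) = 1/(4 + J))
1*(b(-1, -1) + 5) = 1*(1/(4 - 1) + 5) = 1*(1/3 + 5) = 1*(⅓ + 5) = 1*(16/3) = 16/3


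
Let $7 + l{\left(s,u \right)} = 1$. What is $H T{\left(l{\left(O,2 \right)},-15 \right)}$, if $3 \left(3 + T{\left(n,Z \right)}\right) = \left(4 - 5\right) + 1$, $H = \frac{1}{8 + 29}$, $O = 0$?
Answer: $- \frac{3}{37} \approx -0.081081$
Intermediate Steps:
$l{\left(s,u \right)} = -6$ ($l{\left(s,u \right)} = -7 + 1 = -6$)
$H = \frac{1}{37} \approx 0.027027$
$T{\left(n,Z \right)} = -3$ ($T{\left(n,Z \right)} = -3 + \frac{\left(4 - 5\right) + 1}{3} = -3 + \frac{-1 + 1}{3} = -3 + \frac{1}{3} \cdot 0 = -3 + 0 = -3$)
$H T{\left(l{\left(O,2 \right)},-15 \right)} = \frac{1}{37} \left(-3\right) = - \frac{3}{37}$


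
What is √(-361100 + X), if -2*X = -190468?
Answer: I*√265866 ≈ 515.62*I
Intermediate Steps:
X = 95234 (X = -½*(-190468) = 95234)
√(-361100 + X) = √(-361100 + 95234) = √(-265866) = I*√265866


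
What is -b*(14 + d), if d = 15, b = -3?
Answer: 87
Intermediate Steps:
-b*(14 + d) = -(-3)*(14 + 15) = -(-3)*29 = -1*(-87) = 87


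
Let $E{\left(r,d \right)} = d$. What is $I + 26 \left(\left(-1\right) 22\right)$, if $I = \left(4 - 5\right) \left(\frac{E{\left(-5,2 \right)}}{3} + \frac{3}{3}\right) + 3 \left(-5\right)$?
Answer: $- \frac{1766}{3} \approx -588.67$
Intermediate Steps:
$I = - \frac{50}{3}$ ($I = \left(4 - 5\right) \left(\frac{2}{3} + \frac{3}{3}\right) + 3 \left(-5\right) = - (2 \cdot \frac{1}{3} + 3 \cdot \frac{1}{3}) - 15 = - (\frac{2}{3} + 1) - 15 = \left(-1\right) \frac{5}{3} - 15 = - \frac{5}{3} - 15 = - \frac{50}{3} \approx -16.667$)
$I + 26 \left(\left(-1\right) 22\right) = - \frac{50}{3} + 26 \left(\left(-1\right) 22\right) = - \frac{50}{3} + 26 \left(-22\right) = - \frac{50}{3} - 572 = - \frac{1766}{3}$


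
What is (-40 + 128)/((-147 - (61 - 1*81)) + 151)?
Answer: 11/3 ≈ 3.6667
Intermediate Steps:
(-40 + 128)/((-147 - (61 - 1*81)) + 151) = 88/((-147 - (61 - 81)) + 151) = 88/((-147 - 1*(-20)) + 151) = 88/((-147 + 20) + 151) = 88/(-127 + 151) = 88/24 = 88*(1/24) = 11/3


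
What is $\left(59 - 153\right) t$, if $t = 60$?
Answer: $-5640$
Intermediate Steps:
$\left(59 - 153\right) t = \left(59 - 153\right) 60 = \left(-94\right) 60 = -5640$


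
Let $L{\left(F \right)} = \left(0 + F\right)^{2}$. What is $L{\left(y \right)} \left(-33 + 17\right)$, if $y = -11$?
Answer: $-1936$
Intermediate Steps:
$L{\left(F \right)} = F^{2}$
$L{\left(y \right)} \left(-33 + 17\right) = \left(-11\right)^{2} \left(-33 + 17\right) = 121 \left(-16\right) = -1936$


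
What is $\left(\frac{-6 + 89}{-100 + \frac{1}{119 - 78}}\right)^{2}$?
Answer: $\frac{11580409}{16801801} \approx 0.68924$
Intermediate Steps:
$\left(\frac{-6 + 89}{-100 + \frac{1}{119 - 78}}\right)^{2} = \left(\frac{83}{-100 + \frac{1}{41}}\right)^{2} = \left(\frac{83}{- \frac{4099}{41}}\right)^{2} = \left(83 \left(- \frac{41}{4099}\right)\right)^{2} = \left(- \frac{3403}{4099}\right)^{2} = \frac{11580409}{16801801}$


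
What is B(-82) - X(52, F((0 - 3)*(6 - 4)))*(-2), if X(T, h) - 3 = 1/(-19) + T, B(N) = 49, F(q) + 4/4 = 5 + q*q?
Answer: 3019/19 ≈ 158.89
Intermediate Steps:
F(q) = 4 + q² (F(q) = -1 + (5 + q*q) = -1 + (5 + q²) = 4 + q²)
X(T, h) = 56/19 + T (X(T, h) = 3 + (1/(-19) + T) = 3 + (-1/19 + T) = 56/19 + T)
B(-82) - X(52, F((0 - 3)*(6 - 4)))*(-2) = 49 - (56/19 + 52)*(-2) = 49 - 1044*(-2)/19 = 49 - 1*(-2088/19) = 49 + 2088/19 = 3019/19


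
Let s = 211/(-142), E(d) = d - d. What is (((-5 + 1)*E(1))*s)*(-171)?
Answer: 0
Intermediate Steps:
E(d) = 0
s = -211/142 (s = 211*(-1/142) = -211/142 ≈ -1.4859)
(((-5 + 1)*E(1))*s)*(-171) = (((-5 + 1)*0)*(-211/142))*(-171) = (-4*0*(-211/142))*(-171) = (0*(-211/142))*(-171) = 0*(-171) = 0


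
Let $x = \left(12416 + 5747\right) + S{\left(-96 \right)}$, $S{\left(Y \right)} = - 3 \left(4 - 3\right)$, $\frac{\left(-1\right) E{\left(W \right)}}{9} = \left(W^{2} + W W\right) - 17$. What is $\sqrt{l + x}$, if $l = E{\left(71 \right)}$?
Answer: $5 i \sqrt{2897} \approx 269.12 i$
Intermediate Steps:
$E{\left(W \right)} = 153 - 18 W^{2}$ ($E{\left(W \right)} = - 9 \left(\left(W^{2} + W W\right) - 17\right) = - 9 \left(\left(W^{2} + W^{2}\right) - 17\right) = - 9 \left(2 W^{2} - 17\right) = - 9 \left(-17 + 2 W^{2}\right) = 153 - 18 W^{2}$)
$l = -90585$ ($l = 153 - 18 \cdot 71^{2} = 153 - 90738 = -90585$)
$S{\left(Y \right)} = -3$ ($S{\left(Y \right)} = \left(-3\right) 1 = -3$)
$x = 18160$ ($x = \left(12416 + 5747\right) - 3 = 18163 - 3 = 18160$)
$\sqrt{l + x} = \sqrt{-90585 + 18160} = \sqrt{-72425} = 5 i \sqrt{2897}$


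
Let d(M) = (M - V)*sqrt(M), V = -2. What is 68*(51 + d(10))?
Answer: 3468 + 816*sqrt(10) ≈ 6048.4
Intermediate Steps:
d(M) = sqrt(M)*(2 + M) (d(M) = (M - 1*(-2))*sqrt(M) = (M + 2)*sqrt(M) = (2 + M)*sqrt(M) = sqrt(M)*(2 + M))
68*(51 + d(10)) = 68*(51 + sqrt(10)*(2 + 10)) = 68*(51 + sqrt(10)*12) = 68*(51 + 12*sqrt(10)) = 3468 + 816*sqrt(10)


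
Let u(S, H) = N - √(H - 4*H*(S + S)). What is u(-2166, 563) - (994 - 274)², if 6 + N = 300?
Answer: -518106 - √9756227 ≈ -5.2123e+5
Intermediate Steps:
N = 294 (N = -6 + 300 = 294)
u(S, H) = 294 - √(H - 8*H*S) (u(S, H) = 294 - √(H - 4*H*(S + S)) = 294 - √(H - 4*H*2*S) = 294 - √(H - 8*H*S))
u(-2166, 563) - (994 - 274)² = (294 - √(-1*563*(-1 + 8*(-2166)))) - (994 - 274)² = (294 - √(-1*563*(-1 - 17328))) - 1*720² = (294 - √(-1*563*(-17329))) - 1*518400 = (294 - √9756227) - 518400 = -518106 - √9756227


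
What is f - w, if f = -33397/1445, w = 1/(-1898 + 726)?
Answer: -39139839/1693540 ≈ -23.111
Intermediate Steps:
w = -1/1172 (w = 1/(-1172) = -1/1172 ≈ -0.00085324)
f = -33397/1445 (f = -33397*1/1445 = -33397/1445 ≈ -23.112)
f - w = -33397/1445 - 1*(-1/1172) = -33397/1445 + 1/1172 = -39139839/1693540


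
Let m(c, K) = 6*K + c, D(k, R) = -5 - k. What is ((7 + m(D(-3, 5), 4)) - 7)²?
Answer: 484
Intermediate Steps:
m(c, K) = c + 6*K
((7 + m(D(-3, 5), 4)) - 7)² = ((7 + ((-5 - 1*(-3)) + 6*4)) - 7)² = ((7 + ((-5 + 3) + 24)) - 7)² = ((7 + (-2 + 24)) - 7)² = ((7 + 22) - 7)² = (29 - 7)² = 22² = 484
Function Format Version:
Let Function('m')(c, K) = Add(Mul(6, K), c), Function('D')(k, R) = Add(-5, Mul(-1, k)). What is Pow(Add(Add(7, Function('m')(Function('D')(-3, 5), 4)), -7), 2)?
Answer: 484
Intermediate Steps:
Function('m')(c, K) = Add(c, Mul(6, K))
Pow(Add(Add(7, Function('m')(Function('D')(-3, 5), 4)), -7), 2) = Pow(Add(Add(7, Add(Add(-5, Mul(-1, -3)), Mul(6, 4))), -7), 2) = Pow(Add(Add(7, Add(Add(-5, 3), 24)), -7), 2) = Pow(Add(Add(7, Add(-2, 24)), -7), 2) = Pow(Add(Add(7, 22), -7), 2) = Pow(Add(29, -7), 2) = Pow(22, 2) = 484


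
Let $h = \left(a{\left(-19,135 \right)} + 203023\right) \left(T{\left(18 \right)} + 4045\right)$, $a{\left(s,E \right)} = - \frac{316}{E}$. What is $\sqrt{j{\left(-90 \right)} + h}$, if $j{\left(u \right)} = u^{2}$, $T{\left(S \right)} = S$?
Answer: $\frac{\sqrt{1670384103105}}{45} \approx 28721.0$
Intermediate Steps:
$h = \frac{111357846707}{135}$ ($h = \left(- \frac{316}{135} + 203023\right) \left(18 + 4045\right) = \left(\left(-316\right) \frac{1}{135} + 203023\right) 4063 = \left(- \frac{316}{135} + 203023\right) 4063 = \frac{27407789}{135} \cdot 4063 = \frac{111357846707}{135} \approx 8.2487 \cdot 10^{8}$)
$\sqrt{j{\left(-90 \right)} + h} = \sqrt{\left(-90\right)^{2} + \frac{111357846707}{135}} = \sqrt{8100 + \frac{111357846707}{135}} = \sqrt{\frac{111358940207}{135}} = \frac{\sqrt{1670384103105}}{45}$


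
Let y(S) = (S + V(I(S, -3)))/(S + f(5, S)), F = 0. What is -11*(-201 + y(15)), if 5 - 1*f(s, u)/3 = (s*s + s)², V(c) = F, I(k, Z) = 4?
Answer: 393569/178 ≈ 2211.1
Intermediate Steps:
V(c) = 0
f(s, u) = 15 - 3*(s + s²)² (f(s, u) = 15 - 3*(s*s + s)² = 15 - 3*(s² + s)² = 15 - 3*(s + s²)²)
y(S) = S/(-2685 + S) (y(S) = (S + 0)/(S + (15 - 3*5²*(1 + 5)²)) = S/(S + (15 - 3*25*6²)) = S/(S + (15 - 3*25*36)) = S/(S + (15 - 2700)) = S/(S - 2685) = S/(-2685 + S))
-11*(-201 + y(15)) = -11*(-201 + 15/(-2685 + 15)) = -11*(-201 + 15/(-2670)) = -11*(-201 + 15*(-1/2670)) = -11*(-201 - 1/178) = -11*(-35779/178) = 393569/178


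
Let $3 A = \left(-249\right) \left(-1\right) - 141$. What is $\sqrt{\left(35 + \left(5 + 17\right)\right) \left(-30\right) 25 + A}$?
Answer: $3 i \sqrt{4746} \approx 206.67 i$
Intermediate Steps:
$A = 36$ ($A = \frac{\left(-249\right) \left(-1\right) - 141}{3} = \frac{249 - 141}{3} = \frac{1}{3} \cdot 108 = 36$)
$\sqrt{\left(35 + \left(5 + 17\right)\right) \left(-30\right) 25 + A} = \sqrt{\left(35 + \left(5 + 17\right)\right) \left(-30\right) 25 + 36} = \sqrt{\left(35 + 22\right) \left(-30\right) 25 + 36} = \sqrt{57 \left(-30\right) 25 + 36} = \sqrt{\left(-1710\right) 25 + 36} = \sqrt{-42750 + 36} = \sqrt{-42714} = 3 i \sqrt{4746}$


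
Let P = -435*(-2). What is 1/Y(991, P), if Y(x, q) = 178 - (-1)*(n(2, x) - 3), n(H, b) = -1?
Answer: 1/174 ≈ 0.0057471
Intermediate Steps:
P = 870
Y(x, q) = 174 (Y(x, q) = 178 - (-1)*(-1 - 3) = 178 - (-1)*(-4) = 178 - 1*4 = 178 - 4 = 174)
1/Y(991, P) = 1/174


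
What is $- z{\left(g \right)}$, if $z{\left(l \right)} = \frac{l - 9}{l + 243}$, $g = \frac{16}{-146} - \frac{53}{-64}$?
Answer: $\frac{4299}{126517} \approx 0.03398$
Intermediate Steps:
$g = \frac{3357}{4672}$ ($g = 16 \left(- \frac{1}{146}\right) - - \frac{53}{64} = - \frac{8}{73} + \frac{53}{64} = \frac{3357}{4672} \approx 0.71854$)
$z{\left(l \right)} = \frac{-9 + l}{243 + l}$
$- z{\left(g \right)} = - \frac{-9 + \frac{3357}{4672}}{243 + \frac{3357}{4672}} = - \frac{-38691}{\frac{1138653}{4672} \cdot 4672} = - \frac{4672 \left(-38691\right)}{1138653 \cdot 4672} = \left(-1\right) \left(- \frac{4299}{126517}\right) = \frac{4299}{126517}$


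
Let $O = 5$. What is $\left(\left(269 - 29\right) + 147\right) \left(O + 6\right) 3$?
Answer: $12771$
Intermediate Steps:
$\left(\left(269 - 29\right) + 147\right) \left(O + 6\right) 3 = \left(\left(269 - 29\right) + 147\right) \left(5 + 6\right) 3 = \left(240 + 147\right) 11 \cdot 3 = 387 \cdot 33 = 12771$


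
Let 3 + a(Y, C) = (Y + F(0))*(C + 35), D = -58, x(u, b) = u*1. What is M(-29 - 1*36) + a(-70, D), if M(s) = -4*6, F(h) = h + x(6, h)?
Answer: 1445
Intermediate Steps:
x(u, b) = u
F(h) = 6 + h (F(h) = h + 6 = 6 + h)
a(Y, C) = -3 + (6 + Y)*(35 + C) (a(Y, C) = -3 + (Y + (6 + 0))*(C + 35) = -3 + (Y + 6)*(35 + C) = -3 + (6 + Y)*(35 + C))
M(s) = -24
M(-29 - 1*36) + a(-70, D) = -24 + (207 + 6*(-58) + 35*(-70) - 58*(-70)) = -24 + (207 - 348 - 2450 + 4060) = -24 + 1469 = 1445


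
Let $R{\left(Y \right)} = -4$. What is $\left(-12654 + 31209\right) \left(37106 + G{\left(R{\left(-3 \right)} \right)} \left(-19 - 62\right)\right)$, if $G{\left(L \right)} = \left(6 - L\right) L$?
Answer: $748620030$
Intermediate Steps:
$G{\left(L \right)} = L \left(6 - L\right)$
$\left(-12654 + 31209\right) \left(37106 + G{\left(R{\left(-3 \right)} \right)} \left(-19 - 62\right)\right) = \left(-12654 + 31209\right) \left(37106 + - 4 \left(6 - -4\right) \left(-19 - 62\right)\right) = 18555 \left(37106 + - 4 \left(6 + 4\right) \left(-81\right)\right) = 18555 \left(37106 + \left(-4\right) 10 \left(-81\right)\right) = 18555 \left(37106 - -3240\right) = 18555 \left(37106 + 3240\right) = 18555 \cdot 40346 = 748620030$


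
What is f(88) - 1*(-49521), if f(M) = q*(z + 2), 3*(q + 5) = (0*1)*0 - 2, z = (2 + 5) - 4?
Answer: 148478/3 ≈ 49493.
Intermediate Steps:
z = 3 (z = 7 - 4 = 3)
q = -17/3 (q = -5 + ((0*1)*0 - 2)/3 = -5 + (0*0 - 2)/3 = -5 + (0 - 2)/3 = -5 + (⅓)*(-2) = -5 - ⅔ = -17/3 ≈ -5.6667)
f(M) = -85/3 (f(M) = -17*(3 + 2)/3 = -17/3*5 = -85/3)
f(88) - 1*(-49521) = -85/3 - 1*(-49521) = -85/3 + 49521 = 148478/3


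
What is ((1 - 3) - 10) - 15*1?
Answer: -27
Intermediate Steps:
((1 - 3) - 10) - 15*1 = (-2 - 10) - 15 = -12 - 15 = -27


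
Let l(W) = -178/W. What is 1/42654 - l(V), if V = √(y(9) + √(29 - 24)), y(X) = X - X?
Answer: 1/42654 + 178*5^(¾)/5 ≈ 119.04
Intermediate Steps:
y(X) = 0
V = 5^(¼) (V = √(0 + √(29 - 24)) = √(0 + √5) = √(√5) = 5^(¼) ≈ 1.4953)
1/42654 - l(V) = 1/42654 - (-178)/(5^(¼)) = 1/42654 - (-178)*5^(¾)/5 = 1/42654 + 178*5^(¾)/5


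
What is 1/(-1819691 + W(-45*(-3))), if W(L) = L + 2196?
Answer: -1/1817360 ≈ -5.5025e-7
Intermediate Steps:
W(L) = 2196 + L
1/(-1819691 + W(-45*(-3))) = 1/(-1819691 + (2196 - 45*(-3))) = 1/(-1819691 + (2196 + 135)) = 1/(-1819691 + 2331) = 1/(-1817360) = -1/1817360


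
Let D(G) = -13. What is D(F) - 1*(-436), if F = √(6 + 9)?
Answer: 423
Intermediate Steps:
F = √15 ≈ 3.8730
D(F) - 1*(-436) = -13 - 1*(-436) = -13 + 436 = 423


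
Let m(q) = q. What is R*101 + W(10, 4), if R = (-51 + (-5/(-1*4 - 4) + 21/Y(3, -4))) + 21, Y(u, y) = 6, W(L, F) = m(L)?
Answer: -20827/8 ≈ -2603.4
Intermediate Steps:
W(L, F) = L
R = -207/8 (R = (-51 + (-5/(-1*4 - 4) + 21/6)) + 21 = (-51 + (-5/(-4 - 4) + 21*(1/6))) + 21 = (-51 + (-5/(-8) + 7/2)) + 21 = (-51 + (-5*(-1/8) + 7/2)) + 21 = (-51 + (5/8 + 7/2)) + 21 = (-51 + 33/8) + 21 = -375/8 + 21 = -207/8 ≈ -25.875)
R*101 + W(10, 4) = -207/8*101 + 10 = -20907/8 + 10 = -20827/8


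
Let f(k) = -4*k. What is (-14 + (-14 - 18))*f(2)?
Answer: 368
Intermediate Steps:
(-14 + (-14 - 18))*f(2) = (-14 + (-14 - 18))*(-4*2) = (-14 - 32)*(-8) = -46*(-8) = 368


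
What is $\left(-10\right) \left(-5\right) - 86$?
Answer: $-36$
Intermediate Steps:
$\left(-10\right) \left(-5\right) - 86 = 50 - 86 = -36$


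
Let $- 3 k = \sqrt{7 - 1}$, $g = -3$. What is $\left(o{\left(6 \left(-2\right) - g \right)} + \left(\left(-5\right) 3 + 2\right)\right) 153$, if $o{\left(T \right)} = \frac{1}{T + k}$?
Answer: $- \frac{483480}{241} + \frac{153 \sqrt{6}}{241} \approx -2004.6$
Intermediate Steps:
$k = - \frac{\sqrt{6}}{3}$ ($k = - \frac{\sqrt{7 - 1}}{3} = - \frac{\sqrt{6}}{3} \approx -0.8165$)
$o{\left(T \right)} = \frac{1}{T - \frac{\sqrt{6}}{3}}$
$\left(o{\left(6 \left(-2\right) - g \right)} + \left(\left(-5\right) 3 + 2\right)\right) 153 = \left(\frac{3}{- \sqrt{6} + 3 \left(6 \left(-2\right) - -3\right)} + \left(\left(-5\right) 3 + 2\right)\right) 153 = \left(\frac{3}{- \sqrt{6} + 3 \left(-12 + 3\right)} + \left(-15 + 2\right)\right) 153 = \left(\frac{3}{- \sqrt{6} + 3 \left(-9\right)} - 13\right) 153 = \left(\frac{3}{- \sqrt{6} - 27} - 13\right) 153 = \left(\frac{3}{-27 - \sqrt{6}} - 13\right) 153 = \left(-13 + \frac{3}{-27 - \sqrt{6}}\right) 153 = -1989 + \frac{459}{-27 - \sqrt{6}}$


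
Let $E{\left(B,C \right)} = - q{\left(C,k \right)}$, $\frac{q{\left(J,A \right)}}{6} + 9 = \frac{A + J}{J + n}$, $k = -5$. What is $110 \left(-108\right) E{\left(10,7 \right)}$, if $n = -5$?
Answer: $-570240$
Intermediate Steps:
$q{\left(J,A \right)} = -54 + \frac{6 \left(A + J\right)}{-5 + J}$ ($q{\left(J,A \right)} = -54 + 6 \frac{A + J}{J - 5} = -54 + 6 \frac{A + J}{-5 + J} = -54 + \frac{6 \left(A + J\right)}{-5 + J}$)
$E{\left(B,C \right)} = - \frac{6 \left(40 - 8 C\right)}{-5 + C}$ ($E{\left(B,C \right)} = - \frac{6 \left(45 - 5 - 8 C\right)}{-5 + C} = - \frac{6 \left(40 - 8 C\right)}{-5 + C}$)
$110 \left(-108\right) E{\left(10,7 \right)} = 110 \left(-108\right) 48 = \left(-11880\right) 48 = -570240$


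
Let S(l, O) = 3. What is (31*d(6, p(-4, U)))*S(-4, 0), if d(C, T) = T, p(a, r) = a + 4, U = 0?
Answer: 0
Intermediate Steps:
p(a, r) = 4 + a
(31*d(6, p(-4, U)))*S(-4, 0) = (31*(4 - 4))*3 = (31*0)*3 = 0*3 = 0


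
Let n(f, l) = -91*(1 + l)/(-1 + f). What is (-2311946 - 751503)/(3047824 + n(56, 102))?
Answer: -168489695/167620947 ≈ -1.0052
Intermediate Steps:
n(f, l) = -91*(1 + l)/(-1 + f)
(-2311946 - 751503)/(3047824 + n(56, 102)) = (-2311946 - 751503)/(3047824 + 91*(-1 - 1*102)/(-1 + 56)) = -3063449/(3047824 + 91*(-1 - 102)/55) = -3063449/(3047824 + 91*(1/55)*(-103)) = -3063449/(3047824 - 9373/55) = -3063449/167620947/55 = -3063449*55/167620947 = -168489695/167620947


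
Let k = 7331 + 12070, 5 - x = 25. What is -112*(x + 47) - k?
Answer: -22425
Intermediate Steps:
x = -20 (x = 5 - 1*25 = 5 - 25 = -20)
k = 19401
-112*(x + 47) - k = -112*(-20 + 47) - 1*19401 = -112*27 - 19401 = -3024 - 19401 = -22425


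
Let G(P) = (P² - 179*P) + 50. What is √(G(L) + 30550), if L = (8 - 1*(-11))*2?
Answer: √25242 ≈ 158.88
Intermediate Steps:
L = 38 (L = (8 + 11)*2 = 19*2 = 38)
G(P) = 50 + P² - 179*P
√(G(L) + 30550) = √((50 + 38² - 179*38) + 30550) = √((50 + 1444 - 6802) + 30550) = √(-5308 + 30550) = √25242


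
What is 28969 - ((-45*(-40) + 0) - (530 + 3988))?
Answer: 31687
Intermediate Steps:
28969 - ((-45*(-40) + 0) - (530 + 3988)) = 28969 - ((1800 + 0) - 1*4518) = 28969 - (1800 - 4518) = 28969 - 1*(-2718) = 28969 + 2718 = 31687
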